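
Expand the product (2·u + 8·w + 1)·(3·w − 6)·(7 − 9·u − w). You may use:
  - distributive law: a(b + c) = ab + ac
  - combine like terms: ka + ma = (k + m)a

(2·u + 8·w + 1)·(3·w − 6)·(7 − 9·u − w)
= (6·u·w − 12·u + 24·w^2 − 48·w + 3·w − 6)·(7 − 9·u − w)    [distributive law]
= (6·u·w − 12·u + 24·w^2 − 45·w − 6)·(7 − 9·u − w)    [combine like terms]
= 42·u·w − 54·u^2·w − 6·u·w^2 − 84·u + 108·u^2 + 12·u·w + 168·w^2 − 216·u·w^2 − 24·w^3 − 315·w + 405·u·w + 45·w^2 − 42 + 54·u + 6·w    [distributive law]
= 459·u·w − 54·u^2·w − 222·u·w^2 − 30·u + 108·u^2 + 213·w^2 − 24·w^3 − 309·w − 42    [combine like terms]

459·u·w − 54·u^2·w − 222·u·w^2 − 30·u + 108·u^2 + 213·w^2 − 24·w^3 − 309·w − 42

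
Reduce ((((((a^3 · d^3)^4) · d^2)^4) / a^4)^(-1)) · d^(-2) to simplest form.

a^(-44)·d^(-58)

((((((a^3 · d^3)^4) · d^2)^4) / a^4)^(-1)) · d^(-2)
= ((((((a^3 · d^3)^4) · d^2)^4)^(-1)) / ((a^4)^(-1))) · d^(-2)    [power of a quotient]
= (((((a^3 · d^3)^4) · d^2)^(-4)) / ((a^4)^(-1))) · d^(-2)    [power of a power]
= (((((a^3 · d^3)^4)^(-4)) · ((d^2)^(-4))) / ((a^4)^(-1))) · d^(-2)    [power of a product]
= ((((a^3 · d^3)^(-16)) · ((d^2)^(-4))) / ((a^4)^(-1))) · d^(-2)    [power of a power]
= (((((a^3)^(-16)) · ((d^3)^(-16))) · ((d^2)^(-4))) / ((a^4)^(-1))) · d^(-2)    [power of a product]
= (((a^(-48) · ((d^3)^(-16))) · ((d^2)^(-4))) / ((a^4)^(-1))) · d^(-2)    [power of a power]
= (((a^(-48) · d^(-48)) · ((d^2)^(-4))) / ((a^4)^(-1))) · d^(-2)    [power of a power]
= (((a^(-48) · d^(-48)) · d^(-8)) / ((a^4)^(-1))) · d^(-2)    [power of a power]
= (((a^(-48) · d^(-48)) · d^(-8)) / a^(-4)) · d^(-2)    [power of a power]
= a^(-44)·d^(-58)    [quotient of powers; product of powers]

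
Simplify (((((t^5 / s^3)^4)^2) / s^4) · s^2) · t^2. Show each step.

(((((t^5 / s^3)^4)^2) / s^4) · s^2) · t^2
= ((((t^5 / s^3)^8) / s^4) · s^2) · t^2    [power of a power]
= (((((t^5)^8) / ((s^3)^8)) / s^4) · s^2) · t^2    [power of a quotient]
= (((t^40 / ((s^3)^8)) / s^4) · s^2) · t^2    [power of a power]
= (((t^40 / s^24) / s^4) · s^2) · t^2    [power of a power]
= s^(-26)t^42    [quotient of powers; product of powers]

s^(-26)t^42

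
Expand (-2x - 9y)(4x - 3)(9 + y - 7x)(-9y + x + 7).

(-2x - 9y)(4x - 3)(9 + y - 7x)(-9y + x + 7)
= (-8x^2 + 6x - 36xy + 27y)(9 + y - 7x)(-9y + x + 7)    [distributive law]
= (-72x^2 - 8x^2y + 56x^3 + 54x + 6xy - 42x^2 - 324xy - 36xy^2 + 252x^2y + 243y + 27y^2 - 189xy)(-9y + x + 7)    [distributive law]
= (-114x^2 + 244x^2y + 56x^3 + 54x - 507xy - 36xy^2 + 243y + 27y^2)(-9y + x + 7)    [combine like terms]
= 1026x^2y - 114x^3 - 798x^2 - 2196x^2y^2 + 244x^3y + 1708x^2y - 504x^3y + 56x^4 + 392x^3 - 486xy + 54x^2 + 378x + 4563xy^2 - 507x^2y - 3549xy + 324xy^3 - 36x^2y^2 - 252xy^2 - 2187y^2 + 243xy + 1701y - 243y^3 + 27xy^2 + 189y^2    [distributive law]
= 2227x^2y + 278x^3 - 744x^2 - 2232x^2y^2 - 260x^3y + 56x^4 - 3792xy + 378x + 4338xy^2 + 324xy^3 - 1998y^2 + 1701y - 243y^3    [combine like terms]

2227x^2y + 278x^3 - 744x^2 - 2232x^2y^2 - 260x^3y + 56x^4 - 3792xy + 378x + 4338xy^2 + 324xy^3 - 1998y^2 + 1701y - 243y^3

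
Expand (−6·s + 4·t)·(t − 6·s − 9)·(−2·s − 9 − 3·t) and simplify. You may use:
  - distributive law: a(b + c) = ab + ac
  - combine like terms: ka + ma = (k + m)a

(−6·s + 4·t)·(t − 6·s − 9)·(−2·s − 9 − 3·t)
= (−6·s·t + 36·s^2 + 54·s + 4·t^2 − 24·s·t − 36·t)·(−2·s − 9 − 3·t)    [distributive law]
= (−30·s·t + 36·s^2 + 54·s + 4·t^2 − 36·t)·(−2·s − 9 − 3·t)    [combine like terms]
= 60·s^2·t + 270·s·t + 90·s·t^2 − 72·s^3 − 324·s^2 − 108·s^2·t − 108·s^2 − 486·s − 162·s·t − 8·s·t^2 − 36·t^2 − 12·t^3 + 72·s·t + 324·t + 108·t^2    [distributive law]
= −48·s^2·t + 180·s·t + 82·s·t^2 − 72·s^3 − 432·s^2 − 486·s + 72·t^2 − 12·t^3 + 324·t    [combine like terms]

−48·s^2·t + 180·s·t + 82·s·t^2 − 72·s^3 − 432·s^2 − 486·s + 72·t^2 − 12·t^3 + 324·t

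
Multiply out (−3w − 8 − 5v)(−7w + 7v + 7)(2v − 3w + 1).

(−3w − 8 − 5v)(−7w + 7v + 7)(2v − 3w + 1)
= (21w² − 21vw − 21w + 56w − 56v − 56 + 35vw − 35v² − 35v)(2v − 3w + 1)    [distributive law]
= (21w² + 14vw + 35w − 91v − 56 − 35v²)(2v − 3w + 1)    [combine like terms]
= 42vw² − 63w³ + 21w² + 28v²w − 42vw² + 14vw + 70vw − 105w² + 35w − 182v² + 273vw − 91v − 112v + 168w − 56 − 70v³ + 105v²w − 35v²    [distributive law]
= −63w³ − 84w² + 133v²w + 357vw + 203w − 217v² − 203v − 56 − 70v³    [combine like terms]

−63w³ − 84w² + 133v²w + 357vw + 203w − 217v² − 203v − 56 − 70v³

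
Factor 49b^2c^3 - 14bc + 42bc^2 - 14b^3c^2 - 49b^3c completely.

7bc(7bc^2 - 2 + 6c - 2b^2c - 7b^2)

49b^2c^3 - 14bc + 42bc^2 - 14b^3c^2 - 49b^3c
= 7(7b^2c^3 - 2bc + 6bc^2 - 2b^3c^2 - 7b^3c)    [factor out 7]
= 7bc(7bc^2 - 2 + 6c - 2b^2c - 7b^2)    [factor out bc]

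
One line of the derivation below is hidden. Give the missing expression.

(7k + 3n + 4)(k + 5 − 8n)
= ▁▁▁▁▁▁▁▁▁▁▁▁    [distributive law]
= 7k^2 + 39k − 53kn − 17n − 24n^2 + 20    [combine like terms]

Applying distributive law to the line above:

7k^2 + 35k − 56kn + 3kn + 15n − 24n^2 + 4k + 20 − 32n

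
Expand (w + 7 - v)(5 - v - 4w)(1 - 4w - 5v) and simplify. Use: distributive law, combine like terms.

-163w + 88w^2 + 166vw + 8vw^2 - 19v^2w + 16w^3 + 35 - 187v + 61v^2 - 5v^3

(w + 7 - v)(5 - v - 4w)(1 - 4w - 5v)
= (5w - vw - 4w^2 + 35 - 7v - 28w - 5v + v^2 + 4vw)(1 - 4w - 5v)    [distributive law]
= (-23w + 3vw - 4w^2 + 35 - 12v + v^2)(1 - 4w - 5v)    [combine like terms]
= -23w + 92w^2 + 115vw + 3vw - 12vw^2 - 15v^2w - 4w^2 + 16w^3 + 20vw^2 + 35 - 140w - 175v - 12v + 48vw + 60v^2 + v^2 - 4v^2w - 5v^3    [distributive law]
= -163w + 88w^2 + 166vw + 8vw^2 - 19v^2w + 16w^3 + 35 - 187v + 61v^2 - 5v^3    [combine like terms]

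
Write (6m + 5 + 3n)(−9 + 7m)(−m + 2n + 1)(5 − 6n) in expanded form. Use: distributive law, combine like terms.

305m² − 51m²n − 106mn + 150mn² + 130m − 210m³ + 252m³n − 378m²n² − 315n + 432n² − 225 + 324n³ − 252mn³

(6m + 5 + 3n)(−9 + 7m)(−m + 2n + 1)(5 − 6n)
= (−54m + 42m² − 45 + 35m − 27n + 21mn)(−m + 2n + 1)(5 − 6n)    [distributive law]
= (−19m + 42m² − 45 − 27n + 21mn)(−m + 2n + 1)(5 − 6n)    [combine like terms]
= (19m² − 38mn − 19m − 42m³ + 84m²n + 42m² + 45m − 90n − 45 + 27mn − 54n² − 27n − 21m²n + 42mn² + 21mn)(5 − 6n)    [distributive law]
= (61m² + 10mn + 26m − 42m³ + 63m²n − 117n − 45 − 54n² + 42mn²)(5 − 6n)    [combine like terms]
= 305m² − 366m²n + 50mn − 60mn² + 130m − 156mn − 210m³ + 252m³n + 315m²n − 378m²n² − 585n + 702n² − 225 + 270n − 270n² + 324n³ + 210mn² − 252mn³    [distributive law]
= 305m² − 51m²n − 106mn + 150mn² + 130m − 210m³ + 252m³n − 378m²n² − 315n + 432n² − 225 + 324n³ − 252mn³    [combine like terms]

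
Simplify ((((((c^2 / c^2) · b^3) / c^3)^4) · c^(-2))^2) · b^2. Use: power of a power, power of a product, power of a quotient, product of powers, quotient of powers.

((((((c^2 / c^2) · b^3) / c^3)^4) · c^(-2))^2) · b^2
= ((((((c^2 / c^2) · b^3) / c^3)^4)^2) · ((c^(-2))^2)) · b^2    [power of a product]
= (((((c^2 / c^2) · b^3) / c^3)^8) · ((c^(-2))^2)) · b^2    [power of a power]
= (((((c^2 / c^2) · b^3)^8) / ((c^3)^8)) · ((c^(-2))^2)) · b^2    [power of a quotient]
= (((((c^2 / c^2)^8) · ((b^3)^8)) / ((c^3)^8)) · ((c^(-2))^2)) · b^2    [power of a product]
= ((((((c^2)^8) / ((c^2)^8)) · ((b^3)^8)) / ((c^3)^8)) · ((c^(-2))^2)) · b^2    [power of a quotient]
= ((((c^16 / ((c^2)^8)) · ((b^3)^8)) / ((c^3)^8)) · ((c^(-2))^2)) · b^2    [power of a power]
= ((((c^16 / c^16) · ((b^3)^8)) / ((c^3)^8)) · ((c^(-2))^2)) · b^2    [power of a power]
= (((c^0 · ((b^3)^8)) / ((c^3)^8)) · ((c^(-2))^2)) · b^2    [quotient of powers]
= (((c^0 · b^24) / ((c^3)^8)) · ((c^(-2))^2)) · b^2    [power of a power]
= (((c^0 · b^24) / c^24) · ((c^(-2))^2)) · b^2    [power of a power]
= (((c^0 · b^24) / c^24) · c^(-4)) · b^2    [power of a power]
= b^26·c^(-28)    [quotient of powers; product of powers]

b^26·c^(-28)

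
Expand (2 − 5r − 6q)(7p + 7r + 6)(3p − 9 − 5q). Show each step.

(2 − 5r − 6q)(7p + 7r + 6)(3p − 9 − 5q)
= (14p + 14r + 12 − 35pr − 35r² − 30r − 42pq − 42qr − 36q)(3p − 9 − 5q)    [distributive law]
= (14p − 16r + 12 − 35pr − 35r² − 42pq − 42qr − 36q)(3p − 9 − 5q)    [combine like terms]
= 42p² − 126p − 70pq − 48pr + 144r + 80qr + 36p − 108 − 60q − 105p²r + 315pr + 175pqr − 105pr² + 315r² + 175qr² − 126p²q + 378pq + 210pq² − 126pqr + 378qr + 210q²r − 108pq + 324q + 180q²    [distributive law]
= 42p² − 90p + 200pq + 267pr + 144r + 458qr − 108 + 264q − 105p²r + 49pqr − 105pr² + 315r² + 175qr² − 126p²q + 210pq² + 210q²r + 180q²    [combine like terms]

42p² − 90p + 200pq + 267pr + 144r + 458qr − 108 + 264q − 105p²r + 49pqr − 105pr² + 315r² + 175qr² − 126p²q + 210pq² + 210q²r + 180q²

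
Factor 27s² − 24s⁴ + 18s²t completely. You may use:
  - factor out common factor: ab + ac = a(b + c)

3s²(9 − 8s² + 6t)

27s² − 24s⁴ + 18s²t
= 3(9s² − 8s⁴ + 6s²t)    [factor out 3]
= 3s²(9 − 8s² + 6t)    [factor out s²]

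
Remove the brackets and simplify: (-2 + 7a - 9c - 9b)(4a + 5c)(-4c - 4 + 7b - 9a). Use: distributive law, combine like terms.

126ac + 32a + 88ab - 40a^2 + 220c^2 + 40c + 110bc - 103a^2c + 520a^2b - 252a^3 + 409ac^2 + 542abc + 180c^3 - 135bc^2 - 252ab^2 - 315b^2c

(-2 + 7a - 9c - 9b)(4a + 5c)(-4c - 4 + 7b - 9a)
= (-8a - 10c + 28a^2 + 35ac - 36ac - 45c^2 - 36ab - 45bc)(-4c - 4 + 7b - 9a)    [distributive law]
= (-8a - 10c + 28a^2 - ac - 45c^2 - 36ab - 45bc)(-4c - 4 + 7b - 9a)    [combine like terms]
= 32ac + 32a - 56ab + 72a^2 + 40c^2 + 40c - 70bc + 90ac - 112a^2c - 112a^2 + 196a^2b - 252a^3 + 4ac^2 + 4ac - 7abc + 9a^2c + 180c^3 + 180c^2 - 315bc^2 + 405ac^2 + 144abc + 144ab - 252ab^2 + 324a^2b + 180bc^2 + 180bc - 315b^2c + 405abc    [distributive law]
= 126ac + 32a + 88ab - 40a^2 + 220c^2 + 40c + 110bc - 103a^2c + 520a^2b - 252a^3 + 409ac^2 + 542abc + 180c^3 - 135bc^2 - 252ab^2 - 315b^2c    [combine like terms]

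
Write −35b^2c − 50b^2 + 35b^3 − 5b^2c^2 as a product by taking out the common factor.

−35b^2c − 50b^2 + 35b^3 − 5b^2c^2
= 5(−7b^2c − 10b^2 + 7b^3 − b^2c^2)    [factor out 5]
= 5b^2(−7c − 10 + 7b − c^2)    [factor out b^2]

5b^2(−7c − 10 + 7b − c^2)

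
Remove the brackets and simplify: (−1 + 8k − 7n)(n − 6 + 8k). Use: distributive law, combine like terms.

(−1 + 8k − 7n)(n − 6 + 8k)
= −n + 6 − 8k + 8kn − 48k + 64k^2 − 7n^2 + 42n − 56kn    [distributive law]
= 41n + 6 − 56k − 48kn + 64k^2 − 7n^2    [combine like terms]

41n + 6 − 56k − 48kn + 64k^2 − 7n^2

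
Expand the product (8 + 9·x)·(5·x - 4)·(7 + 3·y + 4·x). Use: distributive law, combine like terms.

(8 + 9·x)·(5·x - 4)·(7 + 3·y + 4·x)
= (40·x - 32 + 45·x^2 - 36·x)·(7 + 3·y + 4·x)    [distributive law]
= (4·x - 32 + 45·x^2)·(7 + 3·y + 4·x)    [combine like terms]
= 28·x + 12·x·y + 16·x^2 - 224 - 96·y - 128·x + 315·x^2 + 135·x^2·y + 180·x^3    [distributive law]
= -100·x + 12·x·y + 331·x^2 - 224 - 96·y + 135·x^2·y + 180·x^3    [combine like terms]

-100·x + 12·x·y + 331·x^2 - 224 - 96·y + 135·x^2·y + 180·x^3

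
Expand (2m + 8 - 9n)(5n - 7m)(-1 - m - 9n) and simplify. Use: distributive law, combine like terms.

(2m + 8 - 9n)(5n - 7m)(-1 - m - 9n)
= (10mn - 14m^2 + 40n - 56m - 45n^2 + 63mn)(-1 - m - 9n)    [distributive law]
= (73mn - 14m^2 + 40n - 56m - 45n^2)(-1 - m - 9n)    [combine like terms]
= -73mn - 73m^2n - 657mn^2 + 14m^2 + 14m^3 + 126m^2n - 40n - 40mn - 360n^2 + 56m + 56m^2 + 504mn + 45n^2 + 45mn^2 + 405n^3    [distributive law]
= 391mn + 53m^2n - 612mn^2 + 70m^2 + 14m^3 - 40n - 315n^2 + 56m + 405n^3    [combine like terms]

391mn + 53m^2n - 612mn^2 + 70m^2 + 14m^3 - 40n - 315n^2 + 56m + 405n^3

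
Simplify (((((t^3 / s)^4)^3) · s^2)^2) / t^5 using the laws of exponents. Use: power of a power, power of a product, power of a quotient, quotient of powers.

(((((t^3 / s)^4)^3) · s^2)^2) / t^5
= (((((t^3 / s)^4)^3)^2) · ((s^2)^2)) / t^5    [power of a product]
= ((((t^3 / s)^4)^6) · ((s^2)^2)) / t^5    [power of a power]
= (((t^3 / s)^24) · ((s^2)^2)) / t^5    [power of a power]
= ((((t^3)^24) / (s^24)) · ((s^2)^2)) / t^5    [power of a quotient]
= ((t^72 / (s^24)) · ((s^2)^2)) / t^5    [power of a power]
= ((t^72 / s^24) · s^4) / t^5    [power of a power]
= s^(-20)t^67    [quotient of powers]

s^(-20)t^67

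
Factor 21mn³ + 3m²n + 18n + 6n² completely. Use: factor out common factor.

21mn³ + 3m²n + 18n + 6n²
= 3(7mn³ + m²n + 6n + 2n²)    [factor out 3]
= 3n(7mn² + m² + 6 + 2n)    [factor out n]

3n(7mn² + m² + 6 + 2n)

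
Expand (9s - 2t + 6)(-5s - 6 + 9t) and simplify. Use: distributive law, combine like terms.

-45s^2 - 84s + 91st + 66t - 18t^2 - 36

(9s - 2t + 6)(-5s - 6 + 9t)
= -45s^2 - 54s + 81st + 10st + 12t - 18t^2 - 30s - 36 + 54t    [distributive law]
= -45s^2 - 84s + 91st + 66t - 18t^2 - 36    [combine like terms]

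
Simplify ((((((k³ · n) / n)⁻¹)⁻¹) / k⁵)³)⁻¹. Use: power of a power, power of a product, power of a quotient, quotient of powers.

((((((k³ · n) / n)⁻¹)⁻¹) / k⁵)³)⁻¹
= (((((k³ · n) / n)⁻¹)⁻¹) / k⁵)⁻³    [power of a power]
= (((((k³ · n) / n)⁻¹)⁻¹)⁻³) / ((k⁵)⁻³)    [power of a quotient]
= ((((k³ · n) / n)⁻¹)³) / ((k⁵)⁻³)    [power of a power]
= (((k³ · n) / n)⁻³) / ((k⁵)⁻³)    [power of a power]
= (((k³ · n)⁻³) / (n⁻³)) / ((k⁵)⁻³)    [power of a quotient]
= ((((k³)⁻³) · (n⁻³)) / (n⁻³)) / ((k⁵)⁻³)    [power of a product]
= ((k⁻⁹ · (n⁻³)) / (n⁻³)) / ((k⁵)⁻³)    [power of a power]
= ((k⁻⁹ · n⁻³) / n⁻³) / k⁻¹⁵    [power of a power]
= k⁶    [quotient of powers]

k⁶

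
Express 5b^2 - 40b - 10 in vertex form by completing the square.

5b^2 - 40b - 10
= 5(b^2 - 8b) - 10    [factor out 5 from the b-terms]
= 5(b^2 - 8b + 16 - 16) - 10    [add and subtract 16 inside the bracket]
= 5(b - 4)^2 - 80 - 10    [perfect-square identity]
= 5(b - 4)^2 - 90    [combine constants]

5(b - 4)^2 - 90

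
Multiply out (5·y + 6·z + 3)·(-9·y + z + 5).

-45·y^2 - 49·y·z - 2·y + 6·z^2 + 33·z + 15

(5·y + 6·z + 3)·(-9·y + z + 5)
= -45·y^2 + 5·y·z + 25·y - 54·y·z + 6·z^2 + 30·z - 27·y + 3·z + 15    [distributive law]
= -45·y^2 - 49·y·z - 2·y + 6·z^2 + 33·z + 15    [combine like terms]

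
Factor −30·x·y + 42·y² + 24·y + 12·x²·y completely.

6·y(−5·x + 7·y + 4 + 2·x²)

−30·x·y + 42·y² + 24·y + 12·x²·y
= 6(−5·x·y + 7·y² + 4·y + 2·x²·y)    [factor out 6]
= 6·y(−5·x + 7·y + 4 + 2·x²)    [factor out y]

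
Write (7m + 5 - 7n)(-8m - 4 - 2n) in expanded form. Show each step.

(7m + 5 - 7n)(-8m - 4 - 2n)
= -56m² - 28m - 14mn - 40m - 20 - 10n + 56mn + 28n + 14n²    [distributive law]
= -56m² - 68m + 42mn - 20 + 18n + 14n²    [combine like terms]

-56m² - 68m + 42mn - 20 + 18n + 14n²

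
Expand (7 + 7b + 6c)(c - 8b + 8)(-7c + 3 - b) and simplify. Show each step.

(7 + 7b + 6c)(c - 8b + 8)(-7c + 3 - b)
= (7c - 56b + 56 + 7bc - 56b² + 56b + 6c² - 48bc + 48c)(-7c + 3 - b)    [distributive law]
= (55c + 56 - 41bc - 56b² + 6c²)(-7c + 3 - b)    [combine like terms]
= -385c² + 165c - 55bc - 392c + 168 - 56b + 287bc² - 123bc + 41b²c + 392b²c - 168b² + 56b³ - 42c³ + 18c² - 6bc²    [distributive law]
= -367c² - 227c - 178bc + 168 - 56b + 281bc² + 433b²c - 168b² + 56b³ - 42c³    [combine like terms]

-367c² - 227c - 178bc + 168 - 56b + 281bc² + 433b²c - 168b² + 56b³ - 42c³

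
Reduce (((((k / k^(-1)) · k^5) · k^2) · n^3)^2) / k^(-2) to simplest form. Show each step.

(((((k / k^(-1)) · k^5) · k^2) · n^3)^2) / k^(-2)
= (((((k / k^(-1)) · k^5) · k^2)^2) · ((n^3)^2)) / k^(-2)    [power of a product]
= (((((k / k^(-1)) · k^5)^2) · ((k^2)^2)) · ((n^3)^2)) / k^(-2)    [power of a product]
= (((((k / k^(-1))^2) · ((k^5)^2)) · ((k^2)^2)) · ((n^3)^2)) / k^(-2)    [power of a product]
= (((((k^2) / ((k^(-1))^2)) · ((k^5)^2)) · ((k^2)^2)) · ((n^3)^2)) / k^(-2)    [power of a quotient]
= ((((k^2 / k^(-2)) · ((k^5)^2)) · ((k^2)^2)) · ((n^3)^2)) / k^(-2)    [power of a power]
= (((k^4 · ((k^5)^2)) · ((k^2)^2)) · ((n^3)^2)) / k^(-2)    [quotient of powers]
= (((k^4 · k^10) · ((k^2)^2)) · ((n^3)^2)) / k^(-2)    [power of a power]
= ((k^14 · ((k^2)^2)) · ((n^3)^2)) / k^(-2)    [product of powers]
= ((k^14 · k^4) · ((n^3)^2)) / k^(-2)    [power of a power]
= (k^18 · ((n^3)^2)) / k^(-2)    [product of powers]
= (k^18 · n^6) / k^(-2)    [power of a power]
= k^20·n^6    [quotient of powers]

k^20·n^6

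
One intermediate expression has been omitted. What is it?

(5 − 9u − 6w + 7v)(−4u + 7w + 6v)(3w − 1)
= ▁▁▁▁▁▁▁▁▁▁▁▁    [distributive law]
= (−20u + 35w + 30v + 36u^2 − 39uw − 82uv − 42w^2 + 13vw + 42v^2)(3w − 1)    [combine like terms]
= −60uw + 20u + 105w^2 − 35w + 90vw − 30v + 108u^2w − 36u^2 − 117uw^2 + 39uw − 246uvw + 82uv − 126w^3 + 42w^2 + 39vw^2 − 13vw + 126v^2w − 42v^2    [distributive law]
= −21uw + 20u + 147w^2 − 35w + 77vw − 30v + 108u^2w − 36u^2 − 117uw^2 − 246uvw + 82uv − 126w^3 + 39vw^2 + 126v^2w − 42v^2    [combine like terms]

Applying distributive law to the line above:

(−20u + 35w + 30v + 36u^2 − 63uw − 54uv + 24uw − 42w^2 − 36vw − 28uv + 49vw + 42v^2)(3w − 1)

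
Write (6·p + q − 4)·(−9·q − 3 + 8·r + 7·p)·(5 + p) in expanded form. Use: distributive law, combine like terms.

−202·p·q − 47·p^2·q − 218·p + 164·p^2 + 208·p·r + 48·p^2·r + 42·p^3 − 45·q^2 − 9·p·q^2 + 165·q + 40·q·r + 8·p·q·r + 60 − 160·r

(6·p + q − 4)·(−9·q − 3 + 8·r + 7·p)·(5 + p)
= (−54·p·q − 18·p + 48·p·r + 42·p^2 − 9·q^2 − 3·q + 8·q·r + 7·p·q + 36·q + 12 − 32·r − 28·p)·(5 + p)    [distributive law]
= (−47·p·q − 46·p + 48·p·r + 42·p^2 − 9·q^2 + 33·q + 8·q·r + 12 − 32·r)·(5 + p)    [combine like terms]
= −235·p·q − 47·p^2·q − 230·p − 46·p^2 + 240·p·r + 48·p^2·r + 210·p^2 + 42·p^3 − 45·q^2 − 9·p·q^2 + 165·q + 33·p·q + 40·q·r + 8·p·q·r + 60 + 12·p − 160·r − 32·p·r    [distributive law]
= −202·p·q − 47·p^2·q − 218·p + 164·p^2 + 208·p·r + 48·p^2·r + 42·p^3 − 45·q^2 − 9·p·q^2 + 165·q + 40·q·r + 8·p·q·r + 60 − 160·r    [combine like terms]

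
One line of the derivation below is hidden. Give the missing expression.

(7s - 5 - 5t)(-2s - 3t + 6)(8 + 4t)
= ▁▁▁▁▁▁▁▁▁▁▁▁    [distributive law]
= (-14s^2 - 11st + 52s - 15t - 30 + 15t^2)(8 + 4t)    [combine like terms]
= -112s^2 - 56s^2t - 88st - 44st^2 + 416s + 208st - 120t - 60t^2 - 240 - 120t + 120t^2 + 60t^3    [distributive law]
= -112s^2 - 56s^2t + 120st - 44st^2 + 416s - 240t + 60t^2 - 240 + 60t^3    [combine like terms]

Applying distributive law to the line above:

(-14s^2 - 21st + 42s + 10s + 15t - 30 + 10st + 15t^2 - 30t)(8 + 4t)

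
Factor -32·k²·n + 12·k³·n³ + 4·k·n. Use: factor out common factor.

-32·k²·n + 12·k³·n³ + 4·k·n
= 4(-8·k²·n + 3·k³·n³ + k·n)    [factor out 4]
= 4·k·n(-8·k + 3·k²·n² + 1)    [factor out k·n]

4·k·n(-8·k + 3·k²·n² + 1)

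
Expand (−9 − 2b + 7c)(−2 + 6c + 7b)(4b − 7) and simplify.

485b − 126 − 531bc + 476c − 138b^2 + 148b^2c − 56b^3 + 168bc^2 − 294c^2

(−9 − 2b + 7c)(−2 + 6c + 7b)(4b − 7)
= (18 − 54c − 63b + 4b − 12bc − 14b^2 − 14c + 42c^2 + 49bc)(4b − 7)    [distributive law]
= (18 − 68c − 59b + 37bc − 14b^2 + 42c^2)(4b − 7)    [combine like terms]
= 72b − 126 − 272bc + 476c − 236b^2 + 413b + 148b^2c − 259bc − 56b^3 + 98b^2 + 168bc^2 − 294c^2    [distributive law]
= 485b − 126 − 531bc + 476c − 138b^2 + 148b^2c − 56b^3 + 168bc^2 − 294c^2    [combine like terms]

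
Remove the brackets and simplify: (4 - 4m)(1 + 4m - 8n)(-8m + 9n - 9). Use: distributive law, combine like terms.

(4 - 4m)(1 + 4m - 8n)(-8m + 9n - 9)
= (4 + 16m - 32n - 4m - 16m² + 32mn)(-8m + 9n - 9)    [distributive law]
= (4 + 12m - 32n - 16m² + 32mn)(-8m + 9n - 9)    [combine like terms]
= -32m + 36n - 36 - 96m² + 108mn - 108m + 256mn - 288n² + 288n + 128m³ - 144m²n + 144m² - 256m²n + 288mn² - 288mn    [distributive law]
= -140m + 324n - 36 + 48m² + 76mn - 288n² + 128m³ - 400m²n + 288mn²    [combine like terms]

-140m + 324n - 36 + 48m² + 76mn - 288n² + 128m³ - 400m²n + 288mn²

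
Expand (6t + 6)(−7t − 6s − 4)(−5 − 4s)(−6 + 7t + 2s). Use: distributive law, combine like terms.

(6t + 6)(−7t − 6s − 4)(−5 − 4s)(−6 + 7t + 2s)
= (−42t^2 − 36st − 24t − 42t − 36s − 24)(−5 − 4s)(−6 + 7t + 2s)    [distributive law]
= (−42t^2 − 36st − 66t − 36s − 24)(−5 − 4s)(−6 + 7t + 2s)    [combine like terms]
= (210t^2 + 168st^2 + 180st + 144s^2t + 330t + 264st + 180s + 144s^2 + 120 + 96s)(−6 + 7t + 2s)    [distributive law]
= (210t^2 + 168st^2 + 444st + 144s^2t + 330t + 276s + 144s^2 + 120)(−6 + 7t + 2s)    [combine like terms]
= −1260t^2 + 1470t^3 + 420st^2 − 1008st^2 + 1176st^3 + 336s^2t^2 − 2664st + 3108st^2 + 888s^2t − 864s^2t + 1008s^2t^2 + 288s^3t − 1980t + 2310t^2 + 660st − 1656s + 1932st + 552s^2 − 864s^2 + 1008s^2t + 288s^3 − 720 + 840t + 240s    [distributive law]
= 1050t^2 + 1470t^3 + 2520st^2 + 1176st^3 + 1344s^2t^2 − 72st + 1032s^2t + 288s^3t − 1140t − 1416s − 312s^2 + 288s^3 − 720    [combine like terms]

1050t^2 + 1470t^3 + 2520st^2 + 1176st^3 + 1344s^2t^2 − 72st + 1032s^2t + 288s^3t − 1140t − 1416s − 312s^2 + 288s^3 − 720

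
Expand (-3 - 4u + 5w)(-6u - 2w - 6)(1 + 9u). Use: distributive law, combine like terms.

204u + 402u² - 24w - 238uw + 18 + 216u³ - 198u²w - 10w² - 90uw²

(-3 - 4u + 5w)(-6u - 2w - 6)(1 + 9u)
= (18u + 6w + 18 + 24u² + 8uw + 24u - 30uw - 10w² - 30w)(1 + 9u)    [distributive law]
= (42u - 24w + 18 + 24u² - 22uw - 10w²)(1 + 9u)    [combine like terms]
= 42u + 378u² - 24w - 216uw + 18 + 162u + 24u² + 216u³ - 22uw - 198u²w - 10w² - 90uw²    [distributive law]
= 204u + 402u² - 24w - 238uw + 18 + 216u³ - 198u²w - 10w² - 90uw²    [combine like terms]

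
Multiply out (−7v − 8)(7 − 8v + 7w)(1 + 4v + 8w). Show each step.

−209v + 116v² − 153vw + 224v³ + 252v²w − 392vw² − 56 − 504w − 448w²

(−7v − 8)(7 − 8v + 7w)(1 + 4v + 8w)
= (−49v + 56v² − 49vw − 56 + 64v − 56w)(1 + 4v + 8w)    [distributive law]
= (15v + 56v² − 49vw − 56 − 56w)(1 + 4v + 8w)    [combine like terms]
= 15v + 60v² + 120vw + 56v² + 224v³ + 448v²w − 49vw − 196v²w − 392vw² − 56 − 224v − 448w − 56w − 224vw − 448w²    [distributive law]
= −209v + 116v² − 153vw + 224v³ + 252v²w − 392vw² − 56 − 504w − 448w²    [combine like terms]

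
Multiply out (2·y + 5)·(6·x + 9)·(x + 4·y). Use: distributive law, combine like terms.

(2·y + 5)·(6·x + 9)·(x + 4·y)
= (12·x·y + 18·y + 30·x + 45)·(x + 4·y)    [distributive law]
= 12·x^2·y + 48·x·y^2 + 18·x·y + 72·y^2 + 30·x^2 + 120·x·y + 45·x + 180·y    [distributive law]
= 12·x^2·y + 48·x·y^2 + 138·x·y + 72·y^2 + 30·x^2 + 45·x + 180·y    [combine like terms]

12·x^2·y + 48·x·y^2 + 138·x·y + 72·y^2 + 30·x^2 + 45·x + 180·y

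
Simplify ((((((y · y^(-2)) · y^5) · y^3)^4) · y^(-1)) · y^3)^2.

((((((y · y^(-2)) · y^5) · y^3)^4) · y^(-1)) · y^3)^2
= ((((((y · y^(-2)) · y^5) · y^3)^4) · y^(-1))^2) · ((y^3)^2)    [power of a product]
= ((((((y · y^(-2)) · y^5) · y^3)^4)^2) · ((y^(-1))^2)) · ((y^3)^2)    [power of a product]
= (((((y · y^(-2)) · y^5) · y^3)^8) · ((y^(-1))^2)) · ((y^3)^2)    [power of a power]
= (((((y · y^(-2)) · y^5)^8) · ((y^3)^8)) · ((y^(-1))^2)) · ((y^3)^2)    [power of a product]
= (((((y · y^(-2))^8) · ((y^5)^8)) · ((y^3)^8)) · ((y^(-1))^2)) · ((y^3)^2)    [power of a product]
= (((((y^8) · ((y^(-2))^8)) · ((y^5)^8)) · ((y^3)^8)) · ((y^(-1))^2)) · ((y^3)^2)    [power of a product]
= ((((y^8 · y^(-16)) · ((y^5)^8)) · ((y^3)^8)) · ((y^(-1))^2)) · ((y^3)^2)    [power of a power]
= (((y^(-8) · ((y^5)^8)) · ((y^3)^8)) · ((y^(-1))^2)) · ((y^3)^2)    [product of powers]
= (((y^(-8) · y^40) · ((y^3)^8)) · ((y^(-1))^2)) · ((y^3)^2)    [power of a power]
= ((y^32 · ((y^3)^8)) · ((y^(-1))^2)) · ((y^3)^2)    [product of powers]
= ((y^32 · y^24) · ((y^(-1))^2)) · ((y^3)^2)    [power of a power]
= (y^56 · ((y^(-1))^2)) · ((y^3)^2)    [product of powers]
= (y^56 · y^(-2)) · ((y^3)^2)    [power of a power]
= y^54 · ((y^3)^2)    [product of powers]
= y^54 · y^6    [power of a power]
= y^60    [product of powers]

y^60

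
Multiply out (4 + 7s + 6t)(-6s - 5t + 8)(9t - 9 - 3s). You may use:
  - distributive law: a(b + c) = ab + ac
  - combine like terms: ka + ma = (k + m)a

(4 + 7s + 6t)(-6s - 5t + 8)(9t - 9 - 3s)
= (-24s - 20t + 32 - 42s^2 - 35st + 56s - 36st - 30t^2 + 48t)(9t - 9 - 3s)    [distributive law]
= (32s + 28t + 32 - 42s^2 - 71st - 30t^2)(9t - 9 - 3s)    [combine like terms]
= 288st - 288s - 96s^2 + 252t^2 - 252t - 84st + 288t - 288 - 96s - 378s^2t + 378s^2 + 126s^3 - 639st^2 + 639st + 213s^2t - 270t^3 + 270t^2 + 90st^2    [distributive law]
= 843st - 384s + 282s^2 + 522t^2 + 36t - 288 - 165s^2t + 126s^3 - 549st^2 - 270t^3    [combine like terms]

843st - 384s + 282s^2 + 522t^2 + 36t - 288 - 165s^2t + 126s^3 - 549st^2 - 270t^3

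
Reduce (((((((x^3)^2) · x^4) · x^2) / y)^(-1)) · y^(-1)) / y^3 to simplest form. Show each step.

(((((((x^3)^2) · x^4) · x^2) / y)^(-1)) · y^(-1)) / y^3
= (((((((x^3)^2) · x^4) · x^2)^(-1)) / (y^(-1))) · y^(-1)) / y^3    [power of a quotient]
= (((((((x^3)^2) · x^4)^(-1)) · ((x^2)^(-1))) / (y^(-1))) · y^(-1)) / y^3    [power of a product]
= (((((((x^3)^2)^(-1)) · ((x^4)^(-1))) · ((x^2)^(-1))) / (y^(-1))) · y^(-1)) / y^3    [power of a product]
= ((((((x^3)^(-2)) · ((x^4)^(-1))) · ((x^2)^(-1))) / (y^(-1))) · y^(-1)) / y^3    [power of a power]
= ((((x^(-6) · ((x^4)^(-1))) · ((x^2)^(-1))) / (y^(-1))) · y^(-1)) / y^3    [power of a power]
= ((((x^(-6) · x^(-4)) · ((x^2)^(-1))) / (y^(-1))) · y^(-1)) / y^3    [power of a power]
= (((x^(-10) · ((x^2)^(-1))) / (y^(-1))) · y^(-1)) / y^3    [product of powers]
= (((x^(-10) · x^(-2)) / (y^(-1))) · y^(-1)) / y^3    [power of a power]
= ((x^(-12) / (y^(-1))) · y^(-1)) / y^3    [product of powers]
= x^(-12)y^(-3)    [quotient of powers; product of powers]

x^(-12)y^(-3)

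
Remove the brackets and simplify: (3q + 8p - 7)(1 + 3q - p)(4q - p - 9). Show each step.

-153q^2 - 111pq + 134q + 36q^3 + 75pq^2 - 53p^2q + 57p^2 - 128p + 8p^3 + 63

(3q + 8p - 7)(1 + 3q - p)(4q - p - 9)
= (3q + 9q^2 - 3pq + 8p + 24pq - 8p^2 - 7 - 21q + 7p)(4q - p - 9)    [distributive law]
= (-18q + 9q^2 + 21pq + 15p - 8p^2 - 7)(4q - p - 9)    [combine like terms]
= -72q^2 + 18pq + 162q + 36q^3 - 9pq^2 - 81q^2 + 84pq^2 - 21p^2q - 189pq + 60pq - 15p^2 - 135p - 32p^2q + 8p^3 + 72p^2 - 28q + 7p + 63    [distributive law]
= -153q^2 - 111pq + 134q + 36q^3 + 75pq^2 - 53p^2q + 57p^2 - 128p + 8p^3 + 63    [combine like terms]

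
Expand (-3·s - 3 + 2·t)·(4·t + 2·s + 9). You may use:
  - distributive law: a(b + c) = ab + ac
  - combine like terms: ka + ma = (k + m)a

-8·s·t - 6·s² - 33·s + 6·t - 27 + 8·t²

(-3·s - 3 + 2·t)·(4·t + 2·s + 9)
= -12·s·t - 6·s² - 27·s - 12·t - 6·s - 27 + 8·t² + 4·s·t + 18·t    [distributive law]
= -8·s·t - 6·s² - 33·s + 6·t - 27 + 8·t²    [combine like terms]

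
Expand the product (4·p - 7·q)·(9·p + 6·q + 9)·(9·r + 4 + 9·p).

324·p^2·r + 468·p^2 + 324·p^3 - 351·p·q·r - 723·p·q - 351·p^2·q + 324·p·r + 144·p - 378·q^2·r - 168·q^2 - 378·p·q^2 - 567·q·r - 252·q

(4·p - 7·q)·(9·p + 6·q + 9)·(9·r + 4 + 9·p)
= (36·p^2 + 24·p·q + 36·p - 63·p·q - 42·q^2 - 63·q)·(9·r + 4 + 9·p)    [distributive law]
= (36·p^2 - 39·p·q + 36·p - 42·q^2 - 63·q)·(9·r + 4 + 9·p)    [combine like terms]
= 324·p^2·r + 144·p^2 + 324·p^3 - 351·p·q·r - 156·p·q - 351·p^2·q + 324·p·r + 144·p + 324·p^2 - 378·q^2·r - 168·q^2 - 378·p·q^2 - 567·q·r - 252·q - 567·p·q    [distributive law]
= 324·p^2·r + 468·p^2 + 324·p^3 - 351·p·q·r - 723·p·q - 351·p^2·q + 324·p·r + 144·p - 378·q^2·r - 168·q^2 - 378·p·q^2 - 567·q·r - 252·q    [combine like terms]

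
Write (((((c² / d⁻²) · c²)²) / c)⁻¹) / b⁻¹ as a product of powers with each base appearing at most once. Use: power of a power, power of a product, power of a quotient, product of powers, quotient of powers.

b·c⁻⁷·d⁻⁴

(((((c² / d⁻²) · c²)²) / c)⁻¹) / b⁻¹
= (((((c² / d⁻²) · c²)²)⁻¹) / (c⁻¹)) / b⁻¹    [power of a quotient]
= ((((c² / d⁻²) · c²)⁻²) / (c⁻¹)) / b⁻¹    [power of a power]
= ((((c² / d⁻²)⁻²) · ((c²)⁻²)) / (c⁻¹)) / b⁻¹    [power of a product]
= (((((c²)⁻²) / ((d⁻²)⁻²)) · ((c²)⁻²)) / (c⁻¹)) / b⁻¹    [power of a quotient]
= (((c⁻⁴ / ((d⁻²)⁻²)) · ((c²)⁻²)) / (c⁻¹)) / b⁻¹    [power of a power]
= (((c⁻⁴ / d⁴) · ((c²)⁻²)) / (c⁻¹)) / b⁻¹    [power of a power]
= (((c⁻⁴ / d⁴) · c⁻⁴) / (c⁻¹)) / b⁻¹    [power of a power]
= b·c⁻⁷·d⁻⁴    [quotient of powers; product of powers]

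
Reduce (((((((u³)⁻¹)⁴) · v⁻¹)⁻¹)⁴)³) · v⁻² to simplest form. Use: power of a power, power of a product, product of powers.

u¹⁴⁴v¹⁰

(((((((u³)⁻¹)⁴) · v⁻¹)⁻¹)⁴)³) · v⁻²
= ((((((u³)⁻¹)⁴) · v⁻¹)⁻¹)¹²) · v⁻²    [power of a power]
= (((((u³)⁻¹)⁴) · v⁻¹)⁻¹²) · v⁻²    [power of a power]
= (((((u³)⁻¹)⁴)⁻¹²) · ((v⁻¹)⁻¹²)) · v⁻²    [power of a product]
= ((((u³)⁻¹)⁻⁴⁸) · ((v⁻¹)⁻¹²)) · v⁻²    [power of a power]
= (((u³)⁴⁸) · ((v⁻¹)⁻¹²)) · v⁻²    [power of a power]
= (u¹⁴⁴ · ((v⁻¹)⁻¹²)) · v⁻²    [power of a power]
= (u¹⁴⁴ · v¹²) · v⁻²    [power of a power]
= u¹⁴⁴v¹⁰    [product of powers]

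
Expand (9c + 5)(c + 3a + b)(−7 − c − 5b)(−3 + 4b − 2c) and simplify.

274c^2 + 76bc^2 + 163c^3 + 72bc^3 + 18c^4 − 126b^2c^2 + 822ac − 261abc + 489ac^2 + 162abc^2 + 54ac^3 − 540ab^2c + 209bc − 187b^2c − 180b^3c + 105c + 315a − 195ab − 300ab^2 + 105b − 65b^2 − 100b^3

(9c + 5)(c + 3a + b)(−7 − c − 5b)(−3 + 4b − 2c)
= (9c^2 + 27ac + 9bc + 5c + 15a + 5b)(−7 − c − 5b)(−3 + 4b − 2c)    [distributive law]
= (−63c^2 − 9c^3 − 45bc^2 − 189ac − 27ac^2 − 135abc − 63bc − 9bc^2 − 45b^2c − 35c − 5c^2 − 25bc − 105a − 15ac − 75ab − 35b − 5bc − 25b^2)(−3 + 4b − 2c)    [distributive law]
= (−68c^2 − 9c^3 − 54bc^2 − 204ac − 27ac^2 − 135abc − 93bc − 45b^2c − 35c − 105a − 75ab − 35b − 25b^2)(−3 + 4b − 2c)    [combine like terms]
= 204c^2 − 272bc^2 + 136c^3 + 27c^3 − 36bc^3 + 18c^4 + 162bc^2 − 216b^2c^2 + 108bc^3 + 612ac − 816abc + 408ac^2 + 81ac^2 − 108abc^2 + 54ac^3 + 405abc − 540ab^2c + 270abc^2 + 279bc − 372b^2c + 186bc^2 + 135b^2c − 180b^3c + 90b^2c^2 + 105c − 140bc + 70c^2 + 315a − 420ab + 210ac + 225ab − 300ab^2 + 150abc + 105b − 140b^2 + 70bc + 75b^2 − 100b^3 + 50b^2c    [distributive law]
= 274c^2 + 76bc^2 + 163c^3 + 72bc^3 + 18c^4 − 126b^2c^2 + 822ac − 261abc + 489ac^2 + 162abc^2 + 54ac^3 − 540ab^2c + 209bc − 187b^2c − 180b^3c + 105c + 315a − 195ab − 300ab^2 + 105b − 65b^2 − 100b^3    [combine like terms]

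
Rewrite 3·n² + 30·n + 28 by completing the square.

3(n + 5)² − 47

3·n² + 30·n + 28
= 3(n² + 10·n) + 28    [factor out 3 from the n-terms]
= 3(n² + 10·n + 25 − 25) + 28    [add and subtract 25 inside the bracket]
= 3(n + 5)² − 75 + 28    [perfect-square identity]
= 3(n + 5)² − 47    [combine constants]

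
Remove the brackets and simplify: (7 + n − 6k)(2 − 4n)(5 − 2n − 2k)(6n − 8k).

420n − 560k − 948n² + 736kn + 704k² + 192n³ + 920kn² − 1424k²n + 48n⁴ − 304kn³ + 32k²n² − 192k³ + 384k³n

(7 + n − 6k)(2 − 4n)(5 − 2n − 2k)(6n − 8k)
= (14 − 28n + 2n − 4n² − 12k + 24kn)(5 − 2n − 2k)(6n − 8k)    [distributive law]
= (14 − 26n − 4n² − 12k + 24kn)(5 − 2n − 2k)(6n − 8k)    [combine like terms]
= (70 − 28n − 28k − 130n + 52n² + 52kn − 20n² + 8n³ + 8kn² − 60k + 24kn + 24k² + 120kn − 48kn² − 48k²n)(6n − 8k)    [distributive law]
= (70 − 158n − 88k + 32n² + 196kn + 8n³ − 40kn² + 24k² − 48k²n)(6n − 8k)    [combine like terms]
= 420n − 560k − 948n² + 1264kn − 528kn + 704k² + 192n³ − 256kn² + 1176kn² − 1568k²n + 48n⁴ − 64kn³ − 240kn³ + 320k²n² + 144k²n − 192k³ − 288k²n² + 384k³n    [distributive law]
= 420n − 560k − 948n² + 736kn + 704k² + 192n³ + 920kn² − 1424k²n + 48n⁴ − 304kn³ + 32k²n² − 192k³ + 384k³n    [combine like terms]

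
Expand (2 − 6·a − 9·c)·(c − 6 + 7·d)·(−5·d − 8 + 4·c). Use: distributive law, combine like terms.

280·c·d − 496·c + 296·c^2 − 52·d + 96 − 70·d^2 − 138·a·c·d + 192·a·c − 24·a·c^2 + 156·a·d − 288·a + 210·a·d^2 − 207·c^2·d − 36·c^3 + 315·c·d^2

(2 − 6·a − 9·c)·(c − 6 + 7·d)·(−5·d − 8 + 4·c)
= (2·c − 12 + 14·d − 6·a·c + 36·a − 42·a·d − 9·c^2 + 54·c − 63·c·d)·(−5·d − 8 + 4·c)    [distributive law]
= (56·c − 12 + 14·d − 6·a·c + 36·a − 42·a·d − 9·c^2 − 63·c·d)·(−5·d − 8 + 4·c)    [combine like terms]
= −280·c·d − 448·c + 224·c^2 + 60·d + 96 − 48·c − 70·d^2 − 112·d + 56·c·d + 30·a·c·d + 48·a·c − 24·a·c^2 − 180·a·d − 288·a + 144·a·c + 210·a·d^2 + 336·a·d − 168·a·c·d + 45·c^2·d + 72·c^2 − 36·c^3 + 315·c·d^2 + 504·c·d − 252·c^2·d    [distributive law]
= 280·c·d − 496·c + 296·c^2 − 52·d + 96 − 70·d^2 − 138·a·c·d + 192·a·c − 24·a·c^2 + 156·a·d − 288·a + 210·a·d^2 − 207·c^2·d − 36·c^3 + 315·c·d^2    [combine like terms]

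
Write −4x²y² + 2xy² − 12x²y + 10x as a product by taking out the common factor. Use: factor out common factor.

2x(−2xy² + y² − 6xy + 5)

−4x²y² + 2xy² − 12x²y + 10x
= 2(−2x²y² + xy² − 6x²y + 5x)    [factor out 2]
= 2x(−2xy² + y² − 6xy + 5)    [factor out x]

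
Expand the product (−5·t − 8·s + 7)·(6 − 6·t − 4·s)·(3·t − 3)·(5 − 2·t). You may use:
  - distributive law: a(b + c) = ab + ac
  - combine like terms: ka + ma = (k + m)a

(−5·t − 8·s + 7)·(6 − 6·t − 4·s)·(3·t − 3)·(5 − 2·t)
= (−30·t + 30·t^2 + 20·s·t − 48·s + 48·s·t + 32·s^2 + 42 − 42·t − 28·s)·(3·t − 3)·(5 − 2·t)    [distributive law]
= (−72·t + 30·t^2 + 68·s·t − 76·s + 32·s^2 + 42)·(3·t − 3)·(5 − 2·t)    [combine like terms]
= (−216·t^2 + 216·t + 90·t^3 − 90·t^2 + 204·s·t^2 − 204·s·t − 228·s·t + 228·s + 96·s^2·t − 96·s^2 + 126·t − 126)·(5 − 2·t)    [distributive law]
= (−306·t^2 + 342·t + 90·t^3 + 204·s·t^2 − 432·s·t + 228·s + 96·s^2·t − 96·s^2 − 126)·(5 − 2·t)    [combine like terms]
= −1530·t^2 + 612·t^3 + 1710·t − 684·t^2 + 450·t^3 − 180·t^4 + 1020·s·t^2 − 408·s·t^3 − 2160·s·t + 864·s·t^2 + 1140·s − 456·s·t + 480·s^2·t − 192·s^2·t^2 − 480·s^2 + 192·s^2·t − 630 + 252·t    [distributive law]
= −2214·t^2 + 1062·t^3 + 1962·t − 180·t^4 + 1884·s·t^2 − 408·s·t^3 − 2616·s·t + 1140·s + 672·s^2·t − 192·s^2·t^2 − 480·s^2 − 630    [combine like terms]

−2214·t^2 + 1062·t^3 + 1962·t − 180·t^4 + 1884·s·t^2 − 408·s·t^3 − 2616·s·t + 1140·s + 672·s^2·t − 192·s^2·t^2 − 480·s^2 − 630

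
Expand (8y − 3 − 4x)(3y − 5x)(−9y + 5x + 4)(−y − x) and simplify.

216y^4 − 372xy^3 − 148x^2y^2 − 177y^3 + 211xy^2 + 340x^3y + 233x^2y + 36y^2 − 24xy − 155x^3 − 60x^2 − 100x^4

(8y − 3 − 4x)(3y − 5x)(−9y + 5x + 4)(−y − x)
= (24y^2 − 40xy − 9y + 15x − 12xy + 20x^2)(−9y + 5x + 4)(−y − x)    [distributive law]
= (24y^2 − 52xy − 9y + 15x + 20x^2)(−9y + 5x + 4)(−y − x)    [combine like terms]
= (−216y^3 + 120xy^2 + 96y^2 + 468xy^2 − 260x^2y − 208xy + 81y^2 − 45xy − 36y − 135xy + 75x^2 + 60x − 180x^2y + 100x^3 + 80x^2)(−y − x)    [distributive law]
= (−216y^3 + 588xy^2 + 177y^2 − 440x^2y − 388xy − 36y + 155x^2 + 60x + 100x^3)(−y − x)    [combine like terms]
= 216y^4 + 216xy^3 − 588xy^3 − 588x^2y^2 − 177y^3 − 177xy^2 + 440x^2y^2 + 440x^3y + 388xy^2 + 388x^2y + 36y^2 + 36xy − 155x^2y − 155x^3 − 60xy − 60x^2 − 100x^3y − 100x^4    [distributive law]
= 216y^4 − 372xy^3 − 148x^2y^2 − 177y^3 + 211xy^2 + 340x^3y + 233x^2y + 36y^2 − 24xy − 155x^3 − 60x^2 − 100x^4    [combine like terms]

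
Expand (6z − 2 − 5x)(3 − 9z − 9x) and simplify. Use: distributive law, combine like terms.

36z − 54z² − 9xz − 6 + 3x + 45x²

(6z − 2 − 5x)(3 − 9z − 9x)
= 18z − 54z² − 54xz − 6 + 18z + 18x − 15x + 45xz + 45x²    [distributive law]
= 36z − 54z² − 9xz − 6 + 3x + 45x²    [combine like terms]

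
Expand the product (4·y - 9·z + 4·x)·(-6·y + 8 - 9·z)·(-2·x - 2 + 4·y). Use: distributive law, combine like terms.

-48·x·y^2 + 176·y^2 - 96·y^3 + 112·x·y - 64·y - 180·x·y·z - 324·y·z + 72·y^2·z + 216·x·z + 144·z - 162·x·z^2 - 162·z^2 + 324·y·z^2 + 48·x^2·y - 64·x^2 - 64·x + 72·x^2·z

(4·y - 9·z + 4·x)·(-6·y + 8 - 9·z)·(-2·x - 2 + 4·y)
= (-24·y^2 + 32·y - 36·y·z + 54·y·z - 72·z + 81·z^2 - 24·x·y + 32·x - 36·x·z)·(-2·x - 2 + 4·y)    [distributive law]
= (-24·y^2 + 32·y + 18·y·z - 72·z + 81·z^2 - 24·x·y + 32·x - 36·x·z)·(-2·x - 2 + 4·y)    [combine like terms]
= 48·x·y^2 + 48·y^2 - 96·y^3 - 64·x·y - 64·y + 128·y^2 - 36·x·y·z - 36·y·z + 72·y^2·z + 144·x·z + 144·z - 288·y·z - 162·x·z^2 - 162·z^2 + 324·y·z^2 + 48·x^2·y + 48·x·y - 96·x·y^2 - 64·x^2 - 64·x + 128·x·y + 72·x^2·z + 72·x·z - 144·x·y·z    [distributive law]
= -48·x·y^2 + 176·y^2 - 96·y^3 + 112·x·y - 64·y - 180·x·y·z - 324·y·z + 72·y^2·z + 216·x·z + 144·z - 162·x·z^2 - 162·z^2 + 324·y·z^2 + 48·x^2·y - 64·x^2 - 64·x + 72·x^2·z    [combine like terms]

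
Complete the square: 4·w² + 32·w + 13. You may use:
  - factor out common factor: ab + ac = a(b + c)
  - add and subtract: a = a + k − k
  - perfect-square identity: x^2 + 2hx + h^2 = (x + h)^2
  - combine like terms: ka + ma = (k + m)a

4·w² + 32·w + 13
= 4(w² + 8·w) + 13    [factor out 4 from the w-terms]
= 4(w² + 8·w + 16 − 16) + 13    [add and subtract 16 inside the bracket]
= 4(w + 4)² − 64 + 13    [perfect-square identity]
= 4(w + 4)² − 51    [combine constants]

4(w + 4)² − 51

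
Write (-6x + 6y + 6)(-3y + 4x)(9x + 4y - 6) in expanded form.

(-6x + 6y + 6)(-3y + 4x)(9x + 4y - 6)
= (18xy - 24x^2 - 18y^2 + 24xy - 18y + 24x)(9x + 4y - 6)    [distributive law]
= (42xy - 24x^2 - 18y^2 - 18y + 24x)(9x + 4y - 6)    [combine like terms]
= 378x^2y + 168xy^2 - 252xy - 216x^3 - 96x^2y + 144x^2 - 162xy^2 - 72y^3 + 108y^2 - 162xy - 72y^2 + 108y + 216x^2 + 96xy - 144x    [distributive law]
= 282x^2y + 6xy^2 - 318xy - 216x^3 + 360x^2 - 72y^3 + 36y^2 + 108y - 144x    [combine like terms]

282x^2y + 6xy^2 - 318xy - 216x^3 + 360x^2 - 72y^3 + 36y^2 + 108y - 144x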